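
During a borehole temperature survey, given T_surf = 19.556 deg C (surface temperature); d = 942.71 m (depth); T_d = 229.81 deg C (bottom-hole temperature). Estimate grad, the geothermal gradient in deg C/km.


grad = (T_d - T_surf) / d * 1000
grad = (229.81 - 19.556) / 942.71 * 1000
grad = 223.03 deg C/km


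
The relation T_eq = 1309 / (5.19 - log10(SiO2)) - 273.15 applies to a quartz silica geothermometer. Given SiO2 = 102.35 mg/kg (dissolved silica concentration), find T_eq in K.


T_eq = 1309 / (5.19 - log10(SiO2)) - 273.15
T_eq = 1309 / (5.19 - log10(102.35)) - 273.15
T_eq = 138.4966 deg C
Convert to K: 138.4966 + 273.15 = 411.65 K
T_eq = 411.65 K


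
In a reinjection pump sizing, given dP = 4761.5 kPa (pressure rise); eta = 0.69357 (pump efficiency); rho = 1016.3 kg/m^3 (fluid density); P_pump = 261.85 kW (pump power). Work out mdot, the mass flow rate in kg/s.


mdot = P_pump * rho * eta / dP
mdot = 261.85 * 1016.3 * 0.69357 / 4761.5
mdot = 38.763 kg/s


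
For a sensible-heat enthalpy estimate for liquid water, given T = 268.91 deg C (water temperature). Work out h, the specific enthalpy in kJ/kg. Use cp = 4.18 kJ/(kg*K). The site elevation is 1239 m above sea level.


h = cp * T
h = 4.18 * 268.91
h = 1124.0 kJ/kg


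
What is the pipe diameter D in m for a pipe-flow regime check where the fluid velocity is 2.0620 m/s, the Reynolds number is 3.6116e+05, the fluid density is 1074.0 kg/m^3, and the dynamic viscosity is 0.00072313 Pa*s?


D = Re * mu / (rho * vel)
D = 3.6116e+05 * 0.00072313 / (1074.0 * 2.0620)
D = 0.11793 m


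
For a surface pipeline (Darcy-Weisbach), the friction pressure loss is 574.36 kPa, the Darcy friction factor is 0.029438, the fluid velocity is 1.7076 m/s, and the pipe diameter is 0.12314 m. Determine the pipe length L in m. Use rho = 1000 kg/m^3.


L = dP*1000*D / (f*rho*vel^2/2)
L = 574.36*1000*0.12314 / (0.029438*1000*1.7076^2/2)
L = 1647.9 m


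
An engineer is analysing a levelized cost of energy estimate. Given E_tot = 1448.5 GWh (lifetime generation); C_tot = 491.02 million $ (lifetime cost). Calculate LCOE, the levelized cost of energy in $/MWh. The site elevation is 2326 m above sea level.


LCOE = C_tot / E_tot * 100
LCOE = 491.02 / 1448.5 * 100
LCOE = 33.89852 cents/kWh
Convert: 33.89852 cents/kWh * 10.0 = 338.99 $/MWh
LCOE = 338.99 $/MWh


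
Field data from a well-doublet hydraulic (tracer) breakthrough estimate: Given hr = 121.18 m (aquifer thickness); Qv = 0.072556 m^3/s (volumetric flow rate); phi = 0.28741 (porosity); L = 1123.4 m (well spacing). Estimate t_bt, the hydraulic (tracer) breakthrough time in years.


t_bt = pi * hr * phi * L^2 / (3 * Qv) / (365.25*86400)
t_bt = pi * 121.18 * 0.28741 * 1123.4^2 / (3 * 0.072556) / (365.25*86400)
t_bt = 20.103 years


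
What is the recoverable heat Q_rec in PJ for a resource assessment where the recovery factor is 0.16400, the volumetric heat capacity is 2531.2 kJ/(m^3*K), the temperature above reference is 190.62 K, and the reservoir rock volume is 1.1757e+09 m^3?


Step 1: Q_s = Vr*rhoc*dT/1e12 = 1.1757e+09*2531.2*190.62/1e12 = 567.2721 PJ
Step 2: Q_rec = Q_s * RF = 567.2721 * 0.164 = 93.033 PJ
Q_rec = 93.033 PJ


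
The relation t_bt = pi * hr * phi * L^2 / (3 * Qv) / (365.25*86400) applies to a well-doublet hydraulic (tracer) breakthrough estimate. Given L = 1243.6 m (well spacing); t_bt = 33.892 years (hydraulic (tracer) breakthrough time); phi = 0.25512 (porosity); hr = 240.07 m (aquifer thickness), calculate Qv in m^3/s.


Qv = pi*hr*phi*L^2 / (3*t_bt*365.25*86400)
Qv = pi*240.07*0.25512*1243.6^2 / (3*33.892*365.25*86400)
Qv = 0.092741 m^3/s


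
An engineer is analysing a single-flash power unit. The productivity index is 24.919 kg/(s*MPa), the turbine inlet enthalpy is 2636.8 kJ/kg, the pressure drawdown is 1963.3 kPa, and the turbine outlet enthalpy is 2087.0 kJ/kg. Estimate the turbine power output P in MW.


Step 1: mdot = PI * dP / 1000 = 24.919 * 1963.3 / 1000 = 48.92347 kg/s
Step 2: P = mdot*(h_in - h_out)/1000 = 48.92347*(2636.8 - 2087.0)/1000 = 26.898 MW
P = 26.898 MW


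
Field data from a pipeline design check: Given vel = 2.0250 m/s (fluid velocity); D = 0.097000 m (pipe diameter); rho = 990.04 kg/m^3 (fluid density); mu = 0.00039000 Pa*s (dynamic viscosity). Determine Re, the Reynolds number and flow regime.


Step 1: Re = rho*vel*D/mu = 990.04*2.025*0.097/0.00039 = 4.9864e+05
Step 2: Re = 4.9864e+05 > 4000, so flow is turbulent.
Re = 4.9864e+05 (turbulent)


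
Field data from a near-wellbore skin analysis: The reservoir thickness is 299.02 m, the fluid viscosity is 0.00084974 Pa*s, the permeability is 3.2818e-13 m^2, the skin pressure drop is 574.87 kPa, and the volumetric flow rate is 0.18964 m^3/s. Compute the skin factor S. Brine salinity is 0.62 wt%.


S = dP_s * 1000 * 2*pi*k*hr / (q*mu)
S = 574.87 * 1000 * 2*pi*3.2818e-13*299.02 / (0.18964*0.00084974)
S = 2.1996


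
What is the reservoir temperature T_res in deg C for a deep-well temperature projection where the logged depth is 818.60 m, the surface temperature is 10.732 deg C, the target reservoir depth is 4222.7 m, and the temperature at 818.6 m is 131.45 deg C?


Step 1: grad = (T_d1 - T_surf)/d1 * 1000 = (131.45 - 10.732)/818.6 * 1000 = 147.4688 deg C/km
Step 2: T_res = T_surf + grad*d2/1000 = 10.732 + 147.4688*4222.7/1000 = 633.45 deg C
T_res = 633.45 deg C


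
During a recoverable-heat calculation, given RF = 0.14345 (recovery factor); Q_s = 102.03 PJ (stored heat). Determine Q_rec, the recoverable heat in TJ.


Q_rec = Q_s * RF
Q_rec = 102.03 * 0.14345
Q_rec = 14.63620 PJ
Convert: 14.63620 PJ * 1000.0 = 14636 TJ
Q_rec = 14636 TJ


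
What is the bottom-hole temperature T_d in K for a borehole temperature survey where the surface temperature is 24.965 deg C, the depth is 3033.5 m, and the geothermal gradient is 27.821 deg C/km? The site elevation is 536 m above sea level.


T_d = T_surf + grad * d / 1000
T_d = 24.965 + 27.821 * 3033.5 / 1000
T_d = 109.3600 deg C
Convert to K: 109.3600 + 273.15 = 382.51 K
T_d = 382.51 K


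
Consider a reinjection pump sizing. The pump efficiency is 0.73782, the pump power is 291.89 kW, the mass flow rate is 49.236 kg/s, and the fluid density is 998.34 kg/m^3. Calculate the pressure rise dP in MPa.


dP = P_pump * rho * eta / mdot
dP = 291.89 * 998.34 * 0.73782 / 49.236
dP = 4366.821 kPa
Convert: 4366.821 kPa * 0.001 = 4.3668 MPa
dP = 4.3668 MPa


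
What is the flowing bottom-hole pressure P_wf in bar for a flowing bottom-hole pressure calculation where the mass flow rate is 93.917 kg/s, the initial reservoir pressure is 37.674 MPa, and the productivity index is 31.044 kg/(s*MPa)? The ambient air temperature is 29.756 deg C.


P_wf = P_i - mdot / PI
P_wf = 37.674 - 93.917 / 31.044
P_wf = 34.64871 MPa
Convert: 34.64871 MPa * 10.0 = 346.49 bar
P_wf = 346.49 bar


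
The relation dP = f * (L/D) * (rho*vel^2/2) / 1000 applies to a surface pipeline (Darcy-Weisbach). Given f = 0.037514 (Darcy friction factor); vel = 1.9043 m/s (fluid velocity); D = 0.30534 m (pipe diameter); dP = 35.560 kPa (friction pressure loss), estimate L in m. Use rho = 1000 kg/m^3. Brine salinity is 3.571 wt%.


L = dP*1000*D / (f*rho*vel^2/2)
L = 35.560*1000*0.30534 / (0.037514*1000*1.9043^2/2)
L = 159.63 m


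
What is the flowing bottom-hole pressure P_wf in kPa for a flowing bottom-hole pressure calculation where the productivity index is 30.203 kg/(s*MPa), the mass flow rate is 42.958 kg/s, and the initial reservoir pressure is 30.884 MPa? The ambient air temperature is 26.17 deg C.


P_wf = P_i - mdot / PI
P_wf = 30.884 - 42.958 / 30.203
P_wf = 29.46169 MPa
Convert: 29.46169 MPa * 1000.0 = 29462 kPa
P_wf = 29462 kPa


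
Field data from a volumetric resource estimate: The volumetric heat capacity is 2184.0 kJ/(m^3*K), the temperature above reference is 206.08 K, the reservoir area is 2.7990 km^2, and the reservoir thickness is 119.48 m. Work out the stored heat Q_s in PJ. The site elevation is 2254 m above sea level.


Step 1: Vr = A*1e6*hr = 2.799*1e6*119.48 = 3.344245e+08 m^3
Step 2: Q_s = Vr*rhoc*dT/1e12 = 3.344245e+08*2184.0*206.08/1e12 = 150.52 PJ
Q_s = 150.52 PJ


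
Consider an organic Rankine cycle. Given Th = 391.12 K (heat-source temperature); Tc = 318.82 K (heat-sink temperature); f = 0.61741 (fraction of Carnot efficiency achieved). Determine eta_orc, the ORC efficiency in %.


eta_orc = (1 - Tc/Th) * f * 100
eta_orc = (1 - 318.82/391.12) * 0.61741 * 100
eta_orc = 11.413 %


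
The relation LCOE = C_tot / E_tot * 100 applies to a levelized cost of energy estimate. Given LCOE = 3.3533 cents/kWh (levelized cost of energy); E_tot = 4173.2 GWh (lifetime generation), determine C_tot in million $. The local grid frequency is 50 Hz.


C_tot = LCOE / 100 * E_tot
C_tot = 3.3533 / 100 * 4173.2
C_tot = 139.94 million $


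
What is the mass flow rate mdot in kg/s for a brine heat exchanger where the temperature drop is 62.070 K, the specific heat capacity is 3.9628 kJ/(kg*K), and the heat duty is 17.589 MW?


mdot = Q * 1000 / (cp * dT)
mdot = 17.589 * 1000 / (3.9628 * 62.070)
mdot = 71.508 kg/s


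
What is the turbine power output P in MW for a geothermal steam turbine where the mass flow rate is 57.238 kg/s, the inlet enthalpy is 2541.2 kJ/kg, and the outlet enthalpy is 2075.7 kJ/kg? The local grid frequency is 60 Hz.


P = mdot * (h_in - h_out) / 1000
P = 57.238 * (2541.2 - 2075.7) / 1000
P = 26.644 MW


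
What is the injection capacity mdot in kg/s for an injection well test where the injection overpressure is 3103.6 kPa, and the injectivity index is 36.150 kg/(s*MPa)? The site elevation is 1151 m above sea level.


mdot = II * dP / 1000
mdot = 36.150 * 3103.6 / 1000
mdot = 112.20 kg/s


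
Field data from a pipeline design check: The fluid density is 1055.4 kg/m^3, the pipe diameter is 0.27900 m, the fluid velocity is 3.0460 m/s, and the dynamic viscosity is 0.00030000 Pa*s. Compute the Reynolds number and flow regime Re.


Step 1: Re = rho*vel*D/mu = 1055.4*3.046*0.279/0.0003 = 2.9897e+06
Step 2: Re = 2.9897e+06 > 4000, so flow is turbulent.
Re = 2.9897e+06 (turbulent)


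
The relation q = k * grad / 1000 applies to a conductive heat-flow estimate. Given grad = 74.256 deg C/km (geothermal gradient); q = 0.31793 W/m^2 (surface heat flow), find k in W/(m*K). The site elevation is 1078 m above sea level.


k = q * 1000 / grad
k = 0.31793 * 1000 / 74.256
k = 4.2815 W/(m*K)


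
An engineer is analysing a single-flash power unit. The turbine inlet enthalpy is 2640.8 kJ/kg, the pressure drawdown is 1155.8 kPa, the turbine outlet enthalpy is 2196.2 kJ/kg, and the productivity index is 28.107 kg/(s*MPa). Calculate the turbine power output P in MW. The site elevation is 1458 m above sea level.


Step 1: mdot = PI * dP / 1000 = 28.107 * 1155.8 / 1000 = 32.48607 kg/s
Step 2: P = mdot*(h_in - h_out)/1000 = 32.48607*(2640.8 - 2196.2)/1000 = 14.443 MW
P = 14.443 MW


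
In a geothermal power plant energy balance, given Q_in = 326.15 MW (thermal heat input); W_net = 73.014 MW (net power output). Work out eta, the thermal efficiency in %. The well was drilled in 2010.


eta = W_net / Q_in * 100
eta = 73.014 / 326.15 * 100
eta = 22.387 %


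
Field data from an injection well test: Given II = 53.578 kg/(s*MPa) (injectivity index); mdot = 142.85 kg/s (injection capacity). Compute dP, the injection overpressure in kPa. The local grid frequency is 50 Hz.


dP = mdot * 1000 / II
dP = 142.85 * 1000 / 53.578
dP = 2666.2 kPa


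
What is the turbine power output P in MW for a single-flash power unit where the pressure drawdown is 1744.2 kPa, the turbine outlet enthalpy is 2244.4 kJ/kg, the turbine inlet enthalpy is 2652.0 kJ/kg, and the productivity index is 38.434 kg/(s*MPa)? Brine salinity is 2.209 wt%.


Step 1: mdot = PI * dP / 1000 = 38.434 * 1744.2 / 1000 = 67.03658 kg/s
Step 2: P = mdot*(h_in - h_out)/1000 = 67.03658*(2652.0 - 2244.4)/1000 = 27.324 MW
P = 27.324 MW


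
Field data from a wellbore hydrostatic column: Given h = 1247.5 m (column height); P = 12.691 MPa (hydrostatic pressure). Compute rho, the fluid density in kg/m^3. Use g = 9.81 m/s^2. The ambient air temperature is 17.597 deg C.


rho = P * 1e6 / (g * h)
rho = 12.691 * 1e6 / (9.81 * 1247.5)
rho = 1037.0 kg/m^3


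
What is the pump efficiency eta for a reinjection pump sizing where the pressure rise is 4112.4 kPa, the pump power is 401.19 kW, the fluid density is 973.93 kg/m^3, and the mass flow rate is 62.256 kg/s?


eta = mdot * dP / (rho * P_pump)
eta = 62.256 * 4112.4 / (973.93 * 401.19)
eta = 0.65524


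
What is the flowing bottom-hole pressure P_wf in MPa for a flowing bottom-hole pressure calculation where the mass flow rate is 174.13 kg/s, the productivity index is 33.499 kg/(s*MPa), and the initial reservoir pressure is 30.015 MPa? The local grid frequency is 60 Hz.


P_wf = P_i - mdot / PI
P_wf = 30.015 - 174.13 / 33.499
P_wf = 24.817 MPa


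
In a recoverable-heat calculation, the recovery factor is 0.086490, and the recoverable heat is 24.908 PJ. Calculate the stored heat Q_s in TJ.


Q_s = Q_rec / RF
Q_s = 24.908 / 0.086490
Q_s = 287.9871 PJ
Convert: 287.9871 PJ * 1000.0 = 2.8799e+05 TJ
Q_s = 2.8799e+05 TJ


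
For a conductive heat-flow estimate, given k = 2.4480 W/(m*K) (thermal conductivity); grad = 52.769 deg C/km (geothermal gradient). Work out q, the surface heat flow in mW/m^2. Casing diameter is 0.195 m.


q = k * grad / 1000
q = 2.4480 * 52.769 / 1000
q = 0.1291785 W/m^2
Convert: 0.1291785 W/m^2 * 1000.0 = 129.18 mW/m^2
q = 129.18 mW/m^2


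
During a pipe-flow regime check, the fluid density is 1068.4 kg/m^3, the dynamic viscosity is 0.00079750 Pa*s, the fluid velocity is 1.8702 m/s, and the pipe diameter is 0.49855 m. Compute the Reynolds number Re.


Re = rho * vel * D / mu
Re = 1068.4 * 1.8702 * 0.49855 / 0.00079750
Re = 1.2491e+06


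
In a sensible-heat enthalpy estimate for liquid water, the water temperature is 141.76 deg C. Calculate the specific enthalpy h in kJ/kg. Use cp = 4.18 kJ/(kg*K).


h = cp * T
h = 4.18 * 141.76
h = 592.56 kJ/kg


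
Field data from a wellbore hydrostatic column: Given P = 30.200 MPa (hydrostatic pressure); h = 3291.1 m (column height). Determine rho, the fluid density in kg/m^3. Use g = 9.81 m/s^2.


rho = P * 1e6 / (g * h)
rho = 30.200 * 1e6 / (9.81 * 3291.1)
rho = 935.40 kg/m^3


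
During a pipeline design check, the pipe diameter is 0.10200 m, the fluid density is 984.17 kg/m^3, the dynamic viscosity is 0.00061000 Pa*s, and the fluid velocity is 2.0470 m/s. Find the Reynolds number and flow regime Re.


Step 1: Re = rho*vel*D/mu = 984.17*2.047*0.102/0.00061 = 3.3687e+05
Step 2: Re = 3.3687e+05 > 4000, so flow is turbulent.
Re = 3.3687e+05 (turbulent)


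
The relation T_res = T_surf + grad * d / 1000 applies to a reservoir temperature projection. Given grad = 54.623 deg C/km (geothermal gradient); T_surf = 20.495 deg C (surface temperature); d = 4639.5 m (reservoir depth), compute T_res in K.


T_res = T_surf + grad * d / 1000
T_res = 20.495 + 54.623 * 4639.5 / 1000
T_res = 273.9184 deg C
Convert to K: 273.9184 + 273.15 = 547.07 K
T_res = 547.07 K


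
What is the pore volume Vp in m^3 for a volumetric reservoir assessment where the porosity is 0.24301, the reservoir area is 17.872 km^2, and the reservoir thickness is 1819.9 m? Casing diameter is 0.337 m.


Vp = A * 1e6 * hr * phi
Vp = 17.872 * 1e6 * 1819.9 * 0.24301
Vp = 7.9040e+09 m^3


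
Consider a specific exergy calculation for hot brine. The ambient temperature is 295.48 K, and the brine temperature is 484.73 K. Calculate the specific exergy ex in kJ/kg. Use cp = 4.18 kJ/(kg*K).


ex = cp * ((T_b - T_0) - T_0 * ln(T_b/T_0))
ex = 4.18 * ((484.73 - 295.48) - 295.48 * ln(484.73/295.48))
ex = 179.70 kJ/kg


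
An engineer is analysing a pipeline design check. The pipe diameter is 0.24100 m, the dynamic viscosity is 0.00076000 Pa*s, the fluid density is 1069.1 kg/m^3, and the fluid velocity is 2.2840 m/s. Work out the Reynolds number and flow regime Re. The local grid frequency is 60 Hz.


Step 1: Re = rho*vel*D/mu = 1069.1*2.284*0.241/0.00076 = 7.7432e+05
Step 2: Re = 7.7432e+05 > 4000, so flow is turbulent.
Re = 7.7432e+05 (turbulent)


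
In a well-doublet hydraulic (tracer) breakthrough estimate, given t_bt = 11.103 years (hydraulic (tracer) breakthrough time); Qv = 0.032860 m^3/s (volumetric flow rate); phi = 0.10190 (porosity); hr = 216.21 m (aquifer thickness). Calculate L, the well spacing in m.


L = sqrt(t_bt*365.25*86400*3*Qv / (pi*hr*phi))
L = sqrt(11.103*365.25*86400*3*0.032860 / (pi*216.21*0.10190))
L = 706.43 m


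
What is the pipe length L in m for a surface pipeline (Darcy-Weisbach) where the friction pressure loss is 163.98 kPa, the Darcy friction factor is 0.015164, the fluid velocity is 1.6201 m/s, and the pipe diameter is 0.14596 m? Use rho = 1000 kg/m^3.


L = dP*1000*D / (f*rho*vel^2/2)
L = 163.98*1000*0.14596 / (0.015164*1000*1.6201^2/2)
L = 1202.7 m


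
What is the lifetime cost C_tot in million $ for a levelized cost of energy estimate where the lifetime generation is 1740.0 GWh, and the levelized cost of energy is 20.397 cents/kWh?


C_tot = LCOE / 100 * E_tot
C_tot = 20.397 / 100 * 1740.0
C_tot = 354.91 million $


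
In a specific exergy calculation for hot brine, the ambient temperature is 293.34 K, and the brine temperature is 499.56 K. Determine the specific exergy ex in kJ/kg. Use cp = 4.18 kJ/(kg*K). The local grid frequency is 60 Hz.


ex = cp * ((T_b - T_0) - T_0 * ln(T_b/T_0))
ex = 4.18 * ((499.56 - 293.34) - 293.34 * ln(499.56/293.34))
ex = 209.20 kJ/kg


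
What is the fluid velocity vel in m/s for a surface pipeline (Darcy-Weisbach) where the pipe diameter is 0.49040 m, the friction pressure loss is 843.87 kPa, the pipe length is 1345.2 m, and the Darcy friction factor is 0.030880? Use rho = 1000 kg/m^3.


vel = sqrt(dP*1000*2*D / (f*L*rho))
vel = sqrt(843.87*1000*2*0.49040 / (0.030880*1345.2*1000))
vel = 4.4637 m/s


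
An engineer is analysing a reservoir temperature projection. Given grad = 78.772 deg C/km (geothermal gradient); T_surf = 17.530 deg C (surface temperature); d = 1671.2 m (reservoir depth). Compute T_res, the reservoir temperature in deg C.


T_res = T_surf + grad * d / 1000
T_res = 17.530 + 78.772 * 1671.2 / 1000
T_res = 149.17 deg C


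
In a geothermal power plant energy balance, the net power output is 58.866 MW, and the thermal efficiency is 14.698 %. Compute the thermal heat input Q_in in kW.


Q_in = W_net / (eta / 100)
Q_in = 58.866 / (14.698 / 100)
Q_in = 400.5035 MW
Convert: 400.5035 MW * 1000.0 = 4.0050e+05 kW
Q_in = 4.0050e+05 kW


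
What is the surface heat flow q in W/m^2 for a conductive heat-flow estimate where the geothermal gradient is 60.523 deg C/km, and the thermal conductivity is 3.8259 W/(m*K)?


q = k * grad / 1000
q = 3.8259 * 60.523 / 1000
q = 0.23155 W/m^2


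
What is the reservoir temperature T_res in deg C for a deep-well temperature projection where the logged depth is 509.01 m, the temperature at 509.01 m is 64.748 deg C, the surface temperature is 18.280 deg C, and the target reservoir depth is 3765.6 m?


Step 1: grad = (T_d1 - T_surf)/d1 * 1000 = (64.748 - 18.28)/509.01 * 1000 = 91.29094 deg C/km
Step 2: T_res = T_surf + grad*d2/1000 = 18.28 + 91.29094*3765.6/1000 = 362.05 deg C
T_res = 362.05 deg C


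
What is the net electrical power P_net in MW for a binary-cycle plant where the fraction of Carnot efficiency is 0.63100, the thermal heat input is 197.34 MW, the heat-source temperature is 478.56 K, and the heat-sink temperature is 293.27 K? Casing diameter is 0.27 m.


Step 1: eta = (1 - Tc/Th)*f = (1 - 293.27/478.56)*0.631 = 0.2443121
Step 2: P_net = eta * Q_in = 0.2443121 * 197.34 = 48.213 MW
P_net = 48.213 MW


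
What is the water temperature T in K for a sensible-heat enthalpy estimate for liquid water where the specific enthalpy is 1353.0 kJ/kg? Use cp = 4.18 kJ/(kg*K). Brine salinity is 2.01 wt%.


T = h / cp
T = 1353.0 / 4.18
T = 323.6842 deg C
Convert to K: 323.6842 + 273.15 = 596.83 K
T = 596.83 K


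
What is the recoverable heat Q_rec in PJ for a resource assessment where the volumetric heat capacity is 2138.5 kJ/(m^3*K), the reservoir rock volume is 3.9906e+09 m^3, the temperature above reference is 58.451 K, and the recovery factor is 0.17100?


Step 1: Q_s = Vr*rhoc*dT/1e12 = 3.9906e+09*2138.5*58.451/1e12 = 498.8149 PJ
Step 2: Q_rec = Q_s * RF = 498.8149 * 0.171 = 85.297 PJ
Q_rec = 85.297 PJ


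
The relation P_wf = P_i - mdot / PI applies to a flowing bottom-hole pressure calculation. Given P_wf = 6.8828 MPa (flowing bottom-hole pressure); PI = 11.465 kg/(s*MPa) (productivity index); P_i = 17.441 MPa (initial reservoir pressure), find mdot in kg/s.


mdot = (P_i - P_wf) * PI
mdot = (17.441 - 6.8828) * 11.465
mdot = 121.05 kg/s


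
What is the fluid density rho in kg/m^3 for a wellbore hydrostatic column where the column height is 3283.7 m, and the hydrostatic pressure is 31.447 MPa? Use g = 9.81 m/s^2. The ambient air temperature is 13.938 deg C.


rho = P * 1e6 / (g * h)
rho = 31.447 * 1e6 / (9.81 * 3283.7)
rho = 976.22 kg/m^3


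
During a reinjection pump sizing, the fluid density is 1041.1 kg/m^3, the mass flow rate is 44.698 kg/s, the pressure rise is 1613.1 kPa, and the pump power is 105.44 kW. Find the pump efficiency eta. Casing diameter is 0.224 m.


eta = mdot * dP / (rho * P_pump)
eta = 44.698 * 1613.1 / (1041.1 * 105.44)
eta = 0.65683


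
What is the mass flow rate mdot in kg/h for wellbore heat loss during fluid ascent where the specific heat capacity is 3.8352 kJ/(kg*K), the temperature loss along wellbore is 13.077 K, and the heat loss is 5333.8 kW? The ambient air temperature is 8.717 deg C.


mdot = Q_loss / (cp * dT)
mdot = 5333.8 / (3.8352 * 13.077)
mdot = 106.3508 kg/s
Convert: 106.3508 kg/s * 3600.0 = 3.8286e+05 kg/h
mdot = 3.8286e+05 kg/h


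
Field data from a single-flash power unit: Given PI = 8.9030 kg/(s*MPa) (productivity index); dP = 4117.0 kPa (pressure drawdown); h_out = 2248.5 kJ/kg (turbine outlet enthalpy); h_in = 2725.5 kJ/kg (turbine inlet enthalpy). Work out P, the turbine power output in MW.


Step 1: mdot = PI * dP / 1000 = 8.903 * 4117.0 / 1000 = 36.65365 kg/s
Step 2: P = mdot*(h_in - h_out)/1000 = 36.65365*(2725.5 - 2248.5)/1000 = 17.484 MW
P = 17.484 MW


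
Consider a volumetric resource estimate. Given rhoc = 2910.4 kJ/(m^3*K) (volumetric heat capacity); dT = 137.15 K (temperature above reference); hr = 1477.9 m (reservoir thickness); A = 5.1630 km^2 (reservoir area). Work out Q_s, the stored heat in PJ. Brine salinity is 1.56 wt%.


Step 1: Vr = A*1e6*hr = 5.163*1e6*1477.9 = 7.630398e+09 m^3
Step 2: Q_s = Vr*rhoc*dT/1e12 = 7.630398e+09*2910.4*137.15/1e12 = 3045.8 PJ
Q_s = 3045.8 PJ


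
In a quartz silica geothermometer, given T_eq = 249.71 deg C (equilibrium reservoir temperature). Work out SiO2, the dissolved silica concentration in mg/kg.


SiO2 = 10^(5.19 - 1309/(T_eq + 273.15))
SiO2 = 10^(5.19 - 1309/(249.71 + 273.15))
SiO2 = 485.80 mg/kg


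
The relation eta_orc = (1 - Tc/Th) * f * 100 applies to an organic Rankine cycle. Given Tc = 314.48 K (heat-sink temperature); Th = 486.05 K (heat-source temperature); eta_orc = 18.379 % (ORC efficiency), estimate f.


f = (eta_orc/100) / (1 - Tc/Th)
f = (18.379/100) / (1 - 314.48/486.05)
f = 0.52067


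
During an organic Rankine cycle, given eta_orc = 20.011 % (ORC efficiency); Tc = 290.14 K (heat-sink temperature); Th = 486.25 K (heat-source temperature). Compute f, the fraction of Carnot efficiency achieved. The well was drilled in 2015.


f = (eta_orc/100) / (1 - Tc/Th)
f = (20.011/100) / (1 - 290.14/486.25)
f = 0.49617


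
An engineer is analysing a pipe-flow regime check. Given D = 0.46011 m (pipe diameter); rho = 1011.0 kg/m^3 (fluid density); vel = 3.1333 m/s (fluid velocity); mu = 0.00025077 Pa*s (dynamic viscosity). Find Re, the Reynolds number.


Re = rho * vel * D / mu
Re = 1011.0 * 3.1333 * 0.46011 / 0.00025077
Re = 5.8122e+06


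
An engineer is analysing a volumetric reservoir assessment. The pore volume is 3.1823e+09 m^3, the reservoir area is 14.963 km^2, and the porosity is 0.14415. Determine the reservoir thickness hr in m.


hr = Vp / (A * 1e6 * phi)
hr = 3.1823e+09 / (14.963 * 1e6 * 0.14415)
hr = 1475.4 m


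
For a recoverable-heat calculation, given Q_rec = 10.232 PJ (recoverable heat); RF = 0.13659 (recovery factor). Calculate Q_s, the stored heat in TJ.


Q_s = Q_rec / RF
Q_s = 10.232 / 0.13659
Q_s = 74.91032 PJ
Convert: 74.91032 PJ * 1000.0 = 74910 TJ
Q_s = 74910 TJ


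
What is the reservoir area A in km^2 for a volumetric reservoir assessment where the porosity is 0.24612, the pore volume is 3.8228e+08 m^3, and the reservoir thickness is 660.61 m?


A = Vp / (1e6 * hr * phi)
A = 3.8228e+08 / (1e6 * 660.61 * 0.24612)
A = 2.3512 km^2


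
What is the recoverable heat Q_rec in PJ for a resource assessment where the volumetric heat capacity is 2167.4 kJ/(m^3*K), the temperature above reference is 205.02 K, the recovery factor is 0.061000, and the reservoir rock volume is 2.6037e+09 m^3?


Step 1: Q_s = Vr*rhoc*dT/1e12 = 2.6037e+09*2167.4*205.02/1e12 = 1156.981 PJ
Step 2: Q_rec = Q_s * RF = 1156.981 * 0.061 = 70.576 PJ
Q_rec = 70.576 PJ


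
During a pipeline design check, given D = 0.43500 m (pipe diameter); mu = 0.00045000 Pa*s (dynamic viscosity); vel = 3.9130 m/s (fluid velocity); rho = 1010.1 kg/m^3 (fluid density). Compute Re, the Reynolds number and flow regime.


Step 1: Re = rho*vel*D/mu = 1010.1*3.913*0.435/0.00045 = 3.8208e+06
Step 2: Re = 3.8208e+06 > 4000, so flow is turbulent.
Re = 3.8208e+06 (turbulent)


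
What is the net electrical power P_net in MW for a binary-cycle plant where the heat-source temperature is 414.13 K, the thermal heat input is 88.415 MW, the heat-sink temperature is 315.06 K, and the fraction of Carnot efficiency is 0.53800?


Step 1: eta = (1 - Tc/Th)*f = (1 - 315.06/414.13)*0.538 = 0.1287027
Step 2: P_net = eta * Q_in = 0.1287027 * 88.415 = 11.379 MW
P_net = 11.379 MW


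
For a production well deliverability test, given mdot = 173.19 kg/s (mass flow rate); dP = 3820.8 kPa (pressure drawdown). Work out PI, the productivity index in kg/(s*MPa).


PI = mdot * 1000 / dP
PI = 173.19 * 1000 / 3820.8
PI = 45.328 kg/(s*MPa)


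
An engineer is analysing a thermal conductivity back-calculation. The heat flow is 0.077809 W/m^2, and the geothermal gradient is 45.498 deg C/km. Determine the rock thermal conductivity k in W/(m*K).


k = q / (grad / 1000)
k = 0.077809 / (45.498 / 1000)
k = 1.7102 W/(m*K)


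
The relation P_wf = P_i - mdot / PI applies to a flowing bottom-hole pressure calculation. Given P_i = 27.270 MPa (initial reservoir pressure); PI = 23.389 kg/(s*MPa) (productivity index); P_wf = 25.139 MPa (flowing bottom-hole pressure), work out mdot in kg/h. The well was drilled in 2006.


mdot = (P_i - P_wf) * PI
mdot = (27.270 - 25.139) * 23.389
mdot = 49.84196 kg/s
Convert: 49.84196 kg/s * 3600.0 = 1.7943e+05 kg/h
mdot = 1.7943e+05 kg/h


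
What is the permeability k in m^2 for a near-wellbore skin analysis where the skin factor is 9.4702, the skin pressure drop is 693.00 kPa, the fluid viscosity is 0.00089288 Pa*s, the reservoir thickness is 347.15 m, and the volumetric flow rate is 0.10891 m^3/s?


k = S*q*mu / (2*pi*dP_s*1000*hr)
k = 9.4702*0.10891*0.00089288 / (2*pi*693.00*1000*347.15)
k = 6.0924e-13 m^2


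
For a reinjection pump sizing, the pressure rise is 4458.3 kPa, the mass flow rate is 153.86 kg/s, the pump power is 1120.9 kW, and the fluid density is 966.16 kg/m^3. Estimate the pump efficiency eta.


eta = mdot * dP / (rho * P_pump)
eta = 153.86 * 4458.3 / (966.16 * 1120.9)
eta = 0.63340


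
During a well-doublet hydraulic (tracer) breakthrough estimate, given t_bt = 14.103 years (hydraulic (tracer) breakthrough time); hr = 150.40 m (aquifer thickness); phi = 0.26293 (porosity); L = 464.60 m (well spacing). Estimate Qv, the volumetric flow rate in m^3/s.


Qv = pi*hr*phi*L^2 / (3*t_bt*365.25*86400)
Qv = pi*150.40*0.26293*464.60^2 / (3*14.103*365.25*86400)
Qv = 0.020084 m^3/s


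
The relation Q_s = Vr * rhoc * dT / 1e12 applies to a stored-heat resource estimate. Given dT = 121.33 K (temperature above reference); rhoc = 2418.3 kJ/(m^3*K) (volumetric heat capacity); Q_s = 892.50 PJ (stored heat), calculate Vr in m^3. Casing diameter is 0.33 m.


Vr = Q_s * 1e12 / (rhoc * dT)
Vr = 892.50 * 1e12 / (2418.3 * 121.33)
Vr = 3.0418e+09 m^3


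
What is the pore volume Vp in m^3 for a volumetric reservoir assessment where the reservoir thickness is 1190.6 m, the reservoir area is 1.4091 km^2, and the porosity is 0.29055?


Vp = A * 1e6 * hr * phi
Vp = 1.4091 * 1e6 * 1190.6 * 0.29055
Vp = 4.8745e+08 m^3


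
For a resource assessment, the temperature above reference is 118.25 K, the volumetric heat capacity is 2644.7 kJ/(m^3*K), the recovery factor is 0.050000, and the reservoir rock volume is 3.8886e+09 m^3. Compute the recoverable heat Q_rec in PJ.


Step 1: Q_s = Vr*rhoc*dT/1e12 = 3.8886e+09*2644.7*118.25/1e12 = 1216.104 PJ
Step 2: Q_rec = Q_s * RF = 1216.104 * 0.05 = 60.805 PJ
Q_rec = 60.805 PJ


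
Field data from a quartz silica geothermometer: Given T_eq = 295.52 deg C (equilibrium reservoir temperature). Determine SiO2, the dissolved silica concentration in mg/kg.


SiO2 = 10^(5.19 - 1309/(T_eq + 273.15))
SiO2 = 10^(5.19 - 1309/(295.52 + 273.15))
SiO2 = 772.93 mg/kg


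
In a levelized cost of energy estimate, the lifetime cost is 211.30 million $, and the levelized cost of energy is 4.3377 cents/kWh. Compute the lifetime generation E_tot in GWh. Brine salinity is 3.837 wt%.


E_tot = C_tot / LCOE * 100
E_tot = 211.30 / 4.3377 * 100
E_tot = 4871.2 GWh


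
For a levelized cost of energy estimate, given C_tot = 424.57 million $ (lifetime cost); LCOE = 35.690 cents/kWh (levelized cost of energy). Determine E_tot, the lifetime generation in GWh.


E_tot = C_tot / LCOE * 100
E_tot = 424.57 / 35.690 * 100
E_tot = 1189.6 GWh


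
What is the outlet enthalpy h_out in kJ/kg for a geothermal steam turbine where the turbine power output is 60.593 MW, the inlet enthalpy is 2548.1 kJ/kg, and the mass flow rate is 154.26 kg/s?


h_out = h_in - P * 1000 / mdot
h_out = 2548.1 - 60.593 * 1000 / 154.26
h_out = 2155.3 kJ/kg


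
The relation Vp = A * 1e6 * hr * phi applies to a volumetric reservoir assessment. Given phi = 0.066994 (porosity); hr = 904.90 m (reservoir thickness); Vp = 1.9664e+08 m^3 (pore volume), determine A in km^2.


A = Vp / (1e6 * hr * phi)
A = 1.9664e+08 / (1e6 * 904.90 * 0.066994)
A = 3.2437 km^2


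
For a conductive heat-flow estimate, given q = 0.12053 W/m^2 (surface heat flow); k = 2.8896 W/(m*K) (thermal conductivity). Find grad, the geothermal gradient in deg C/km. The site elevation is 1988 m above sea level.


grad = q * 1000 / k
grad = 0.12053 * 1000 / 2.8896
grad = 41.712 deg C/km


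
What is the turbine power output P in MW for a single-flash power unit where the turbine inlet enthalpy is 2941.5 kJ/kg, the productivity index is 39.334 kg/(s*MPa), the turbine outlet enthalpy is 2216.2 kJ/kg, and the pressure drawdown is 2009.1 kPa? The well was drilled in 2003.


Step 1: mdot = PI * dP / 1000 = 39.334 * 2009.1 / 1000 = 79.02594 kg/s
Step 2: P = mdot*(h_in - h_out)/1000 = 79.02594*(2941.5 - 2216.2)/1000 = 57.318 MW
P = 57.318 MW


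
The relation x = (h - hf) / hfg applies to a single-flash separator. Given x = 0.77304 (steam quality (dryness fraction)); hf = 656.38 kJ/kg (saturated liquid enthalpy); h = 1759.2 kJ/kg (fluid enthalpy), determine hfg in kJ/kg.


hfg = (h - hf) / x
hfg = (1759.2 - 656.38) / 0.77304
hfg = 1426.6 kJ/kg


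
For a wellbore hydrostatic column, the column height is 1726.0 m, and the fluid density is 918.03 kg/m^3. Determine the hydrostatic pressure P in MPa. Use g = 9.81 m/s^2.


P = rho * g * h / 1e6
P = 918.03 * 9.81 * 1726.0 / 1e6
P = 15.544 MPa


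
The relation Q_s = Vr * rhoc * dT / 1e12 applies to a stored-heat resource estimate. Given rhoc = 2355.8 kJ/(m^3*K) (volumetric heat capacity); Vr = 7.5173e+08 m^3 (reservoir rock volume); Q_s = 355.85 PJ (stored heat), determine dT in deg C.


dT = Q_s * 1e12 / (Vr * rhoc)
dT = 355.85 * 1e12 / (7.5173e+08 * 2355.8)
dT = 200.9401 K
Convert (temperature difference, 1 K = 1 deg C): 200.9401 K = 200.9401 deg C
dT = 200.94 deg C


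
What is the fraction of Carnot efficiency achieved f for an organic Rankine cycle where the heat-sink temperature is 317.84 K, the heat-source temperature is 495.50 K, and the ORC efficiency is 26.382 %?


f = (eta_orc/100) / (1 - Tc/Th)
f = (26.382/100) / (1 - 317.84/495.50)
f = 0.73580


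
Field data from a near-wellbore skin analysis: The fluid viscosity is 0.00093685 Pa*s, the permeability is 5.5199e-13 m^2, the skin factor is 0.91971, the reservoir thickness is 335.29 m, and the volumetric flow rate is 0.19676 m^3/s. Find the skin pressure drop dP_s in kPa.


dP_s = S * q * mu / (2*pi*k*hr) / 1000
dP_s = 0.91971 * 0.19676 * 0.00093685 / (2*pi*5.5199e-13*335.29) / 1000
dP_s = 145.79 kPa


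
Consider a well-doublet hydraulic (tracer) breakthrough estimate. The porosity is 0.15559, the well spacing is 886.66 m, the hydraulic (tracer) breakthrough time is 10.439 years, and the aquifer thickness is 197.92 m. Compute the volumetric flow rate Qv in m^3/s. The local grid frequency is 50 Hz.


Qv = pi*hr*phi*L^2 / (3*t_bt*365.25*86400)
Qv = pi*197.92*0.15559*886.66^2 / (3*10.439*365.25*86400)
Qv = 0.076958 m^3/s


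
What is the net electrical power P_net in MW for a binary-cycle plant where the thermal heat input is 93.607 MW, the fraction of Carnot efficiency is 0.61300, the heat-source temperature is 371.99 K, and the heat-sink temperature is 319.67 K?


Step 1: eta = (1 - Tc/Th)*f = (1 - 319.67/371.99)*0.613 = 0.08621780
Step 2: P_net = eta * Q_in = 0.08621780 * 93.607 = 8.0706 MW
P_net = 8.0706 MW


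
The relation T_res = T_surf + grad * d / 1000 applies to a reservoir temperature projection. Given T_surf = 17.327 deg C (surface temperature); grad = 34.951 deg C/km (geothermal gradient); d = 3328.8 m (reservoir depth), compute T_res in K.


T_res = T_surf + grad * d / 1000
T_res = 17.327 + 34.951 * 3328.8 / 1000
T_res = 133.6719 deg C
Convert to K: 133.6719 + 273.15 = 406.82 K
T_res = 406.82 K


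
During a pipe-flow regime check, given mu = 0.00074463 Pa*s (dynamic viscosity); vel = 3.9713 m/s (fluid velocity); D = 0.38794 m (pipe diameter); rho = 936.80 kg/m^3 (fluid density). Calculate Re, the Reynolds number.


Re = rho * vel * D / mu
Re = 936.80 * 3.9713 * 0.38794 / 0.00074463
Re = 1.9382e+06


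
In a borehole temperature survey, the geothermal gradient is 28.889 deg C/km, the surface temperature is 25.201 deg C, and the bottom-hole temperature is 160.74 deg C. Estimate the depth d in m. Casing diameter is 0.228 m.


d = (T_d - T_surf) / grad * 1000
d = (160.74 - 25.201) / 28.889 * 1000
d = 4691.7 m


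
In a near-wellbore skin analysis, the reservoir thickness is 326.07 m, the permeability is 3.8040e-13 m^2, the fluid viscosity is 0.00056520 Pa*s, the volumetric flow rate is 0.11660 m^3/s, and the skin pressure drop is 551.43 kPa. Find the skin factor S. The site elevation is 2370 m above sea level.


S = dP_s * 1000 * 2*pi*k*hr / (q*mu)
S = 551.43 * 1000 * 2*pi*3.8040e-13*326.07 / (0.11660*0.00056520)
S = 6.5211


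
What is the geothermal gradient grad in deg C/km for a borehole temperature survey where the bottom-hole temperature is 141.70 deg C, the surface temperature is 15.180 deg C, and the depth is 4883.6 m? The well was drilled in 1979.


grad = (T_d - T_surf) / d * 1000
grad = (141.70 - 15.180) / 4883.6 * 1000
grad = 25.907 deg C/km


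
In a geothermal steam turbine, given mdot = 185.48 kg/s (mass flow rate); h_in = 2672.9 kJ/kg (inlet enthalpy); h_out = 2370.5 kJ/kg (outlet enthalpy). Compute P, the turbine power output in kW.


P = mdot * (h_in - h_out) / 1000
P = 185.48 * (2672.9 - 2370.5) / 1000
P = 56.08915 MW
Convert: 56.08915 MW * 1000.0 = 56089 kW
P = 56089 kW


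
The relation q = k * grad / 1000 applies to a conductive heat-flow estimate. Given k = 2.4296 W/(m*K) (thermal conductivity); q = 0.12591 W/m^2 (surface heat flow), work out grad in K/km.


grad = q * 1000 / k
grad = 0.12591 * 1000 / 2.4296
grad = 51.82335 deg C/km
Convert: 51.82335 deg C/km * 1.0 = 51.823 K/km
grad = 51.823 K/km


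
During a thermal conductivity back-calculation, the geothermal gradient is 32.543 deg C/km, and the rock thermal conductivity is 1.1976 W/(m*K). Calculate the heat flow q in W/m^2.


q = k * grad / 1000
q = 1.1976 * 32.543 / 1000
q = 0.038973 W/m^2


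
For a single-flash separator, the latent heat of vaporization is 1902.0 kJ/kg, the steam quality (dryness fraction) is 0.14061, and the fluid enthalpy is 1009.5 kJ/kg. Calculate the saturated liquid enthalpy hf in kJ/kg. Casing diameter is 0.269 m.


hf = h - x * hfg
hf = 1009.5 - 0.14061 * 1902.0
hf = 742.06 kJ/kg


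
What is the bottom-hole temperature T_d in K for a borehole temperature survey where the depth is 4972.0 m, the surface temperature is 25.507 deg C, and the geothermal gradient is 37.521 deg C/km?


T_d = T_surf + grad * d / 1000
T_d = 25.507 + 37.521 * 4972.0 / 1000
T_d = 212.0614 deg C
Convert to K: 212.0614 + 273.15 = 485.21 K
T_d = 485.21 K


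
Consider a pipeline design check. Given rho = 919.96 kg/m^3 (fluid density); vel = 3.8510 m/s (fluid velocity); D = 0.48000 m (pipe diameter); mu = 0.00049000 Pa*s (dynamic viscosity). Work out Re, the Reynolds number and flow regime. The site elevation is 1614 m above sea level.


Step 1: Re = rho*vel*D/mu = 919.96*3.851*0.48/0.00049 = 3.4705e+06
Step 2: Re = 3.4705e+06 > 4000, so flow is turbulent.
Re = 3.4705e+06 (turbulent)


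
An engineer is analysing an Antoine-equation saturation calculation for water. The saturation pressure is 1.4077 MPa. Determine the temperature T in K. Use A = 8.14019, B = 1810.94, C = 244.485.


T = B / (A - log10(P_sat * 760 / 0.101325)) - C
T = 1810.94 / (8.14019 - log10(1.4077 * 760 / 0.101325)) - 244.485
T = 195.4284 deg C
Convert to K: 195.4284 + 273.15 = 468.58 K
T = 468.58 K


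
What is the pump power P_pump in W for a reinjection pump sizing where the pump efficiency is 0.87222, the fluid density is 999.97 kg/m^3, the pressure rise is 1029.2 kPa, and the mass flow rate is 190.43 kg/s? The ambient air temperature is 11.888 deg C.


P_pump = mdot * dP / (rho * eta)
P_pump = 190.43 * 1029.2 / (999.97 * 0.87222)
P_pump = 224.7099 kW
Convert: 224.7099 kW * 1000.0 = 2.2471e+05 W
P_pump = 2.2471e+05 W


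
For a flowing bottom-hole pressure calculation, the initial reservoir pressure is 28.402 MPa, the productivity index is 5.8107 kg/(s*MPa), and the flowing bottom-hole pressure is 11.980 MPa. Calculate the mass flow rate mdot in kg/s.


mdot = (P_i - P_wf) * PI
mdot = (28.402 - 11.980) * 5.8107
mdot = 95.423 kg/s


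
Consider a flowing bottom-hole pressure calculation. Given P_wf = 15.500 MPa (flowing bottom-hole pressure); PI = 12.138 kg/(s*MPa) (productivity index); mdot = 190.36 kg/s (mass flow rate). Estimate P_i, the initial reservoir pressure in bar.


P_i = P_wf + mdot / PI
P_i = 15.500 + 190.36 / 12.138
P_i = 31.18298 MPa
Convert: 31.18298 MPa * 10.0 = 311.83 bar
P_i = 311.83 bar


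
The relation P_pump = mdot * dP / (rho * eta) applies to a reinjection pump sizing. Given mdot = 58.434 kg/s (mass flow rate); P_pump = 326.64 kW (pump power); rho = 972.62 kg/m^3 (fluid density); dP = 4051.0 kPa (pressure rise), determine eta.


eta = mdot * dP / (rho * P_pump)
eta = 58.434 * 4051.0 / (972.62 * 326.64)
eta = 0.74510


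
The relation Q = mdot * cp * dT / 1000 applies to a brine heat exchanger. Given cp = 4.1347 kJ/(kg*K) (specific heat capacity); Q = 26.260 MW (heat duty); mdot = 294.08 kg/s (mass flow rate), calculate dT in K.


dT = Q * 1000 / (mdot * cp)
dT = 26.260 * 1000 / (294.08 * 4.1347)
dT = 21.597 K
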